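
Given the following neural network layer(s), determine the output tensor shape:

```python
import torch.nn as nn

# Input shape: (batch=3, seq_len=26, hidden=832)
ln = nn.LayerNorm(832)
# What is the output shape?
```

Input: (3, 26, 832) -> Output: (3, 26, 832)

Answer: (3, 26, 832)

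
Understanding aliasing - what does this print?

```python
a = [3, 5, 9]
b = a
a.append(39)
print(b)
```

Key concept: basic list aliasing.
Step by step:
`a = [3, 5, 9]` → a = [3, 5, 9]
`b = a` → b = [3, 5, 9] (same object as a)
`a.append(39)` → a = [3, 5, 9, 39] (same object as b); b = [3, 5, 9, 39] (same object as a)
`print(b)` → prints [3, 5, 9, 39]

Answer: [3, 5, 9, 39]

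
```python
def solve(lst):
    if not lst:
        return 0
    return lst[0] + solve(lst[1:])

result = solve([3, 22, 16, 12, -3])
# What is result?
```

3 + 22 + 16 + 12 + (-3) + 0 = 50

Answer: 50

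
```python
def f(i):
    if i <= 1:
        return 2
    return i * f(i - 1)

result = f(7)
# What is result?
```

f(7) = 7 * 6 * 5 * 4 * 3 * 2 * 2 = 10080

Answer: 10080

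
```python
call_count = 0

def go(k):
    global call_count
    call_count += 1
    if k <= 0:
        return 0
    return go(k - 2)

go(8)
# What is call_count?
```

Linear recursion stepping by 2: 5 calls from k=8 down to ≤0.

Answer: 5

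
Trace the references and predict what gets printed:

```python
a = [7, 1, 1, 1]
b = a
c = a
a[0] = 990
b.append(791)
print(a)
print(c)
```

Key concept: multiple aliases.
Step by step:
`a = [7, 1, 1, 1]` → a = [7, 1, 1, 1]
`b = a` → b = [7, 1, 1, 1] (same object as a)
`c = a` → c = [7, 1, 1, 1] (same object as a, b)
`a[0] = 990` → a = [990, 1, 1, 1] (same object as b, c); b = [990, 1, 1, 1] (same object as a, c); c = [990, 1, 1, 1] (same object as a, b)
`b.append(791)` → a = [990, 1, 1, 1, 791] (same object as b, c); b = [990, 1, 1, 1, 791] (same object as a, c); c = [990, 1, 1, 1, 791] (same object as a, b)
`print(a)` → prints [990, 1, 1, 1, 791]
`print(c)` → prints [990, 1, 1, 1, 791]

Answer:
[990, 1, 1, 1, 791]
[990, 1, 1, 1, 791]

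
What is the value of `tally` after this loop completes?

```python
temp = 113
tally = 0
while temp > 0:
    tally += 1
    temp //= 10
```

Count digits by repeated division by 10
`tally` takes the values: 0 → 1 → 2 → 3

Answer: 3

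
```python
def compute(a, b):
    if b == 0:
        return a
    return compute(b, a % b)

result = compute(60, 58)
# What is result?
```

compute(60, 58) -> compute(58, 2) -> compute(2, 0) -> 2

Answer: 2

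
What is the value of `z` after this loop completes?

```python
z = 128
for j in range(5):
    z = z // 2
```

Halve 5 times: 128 // 2^5 = 4
`z` takes the values: 128 → 64 → 32 → 16 → 8 → 4

Answer: 4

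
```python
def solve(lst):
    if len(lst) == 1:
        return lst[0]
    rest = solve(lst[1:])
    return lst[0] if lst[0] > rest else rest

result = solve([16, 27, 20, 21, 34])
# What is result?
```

Recursive max over [16, 27, 20, 21, 34] = 34

Answer: 34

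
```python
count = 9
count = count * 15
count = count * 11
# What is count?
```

Trace:
`count = 9` → count = 9
`count = count * 15` → count = 135
`count = count * 11` → count = 1485
So count = 1485

Answer: 1485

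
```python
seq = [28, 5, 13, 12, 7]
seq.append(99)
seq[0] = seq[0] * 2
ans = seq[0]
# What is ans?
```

Trace:
`seq = [28, 5, 13, 12, 7]` → seq = [28, 5, 13, 12, 7]
`seq.append(99)` → seq = [28, 5, 13, 12, 7, 99]
`seq[0] = seq[0] * 2` → seq = [56, 5, 13, 12, 7, 99]
`ans = seq[0]` → ans = 56
So ans = 56

Answer: 56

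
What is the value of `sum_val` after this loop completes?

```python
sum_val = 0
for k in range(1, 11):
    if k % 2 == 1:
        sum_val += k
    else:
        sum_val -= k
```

Add odd, subtract even
`sum_val` takes the values: 0 → 1 → -1 → 2 → -2 → 3 → -3 → 4 → -4 → 5 → -5

Answer: -5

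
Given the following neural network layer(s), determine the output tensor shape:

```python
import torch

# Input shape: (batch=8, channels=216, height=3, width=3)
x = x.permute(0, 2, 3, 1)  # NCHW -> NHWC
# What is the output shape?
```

Input: (8, 216, 3, 3) -> Output: (8, 3, 3, 216)

Answer: (8, 3, 3, 216)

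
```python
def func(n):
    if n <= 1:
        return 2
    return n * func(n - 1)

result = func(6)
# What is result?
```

func(6) = 6 * 5 * 4 * 3 * 2 * 2 = 1440

Answer: 1440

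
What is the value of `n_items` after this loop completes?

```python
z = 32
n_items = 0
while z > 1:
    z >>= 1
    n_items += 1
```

Count right shifts until 1
`n_items` takes the values: 0 → 1 → 2 → 3 → 4 → 5

Answer: 5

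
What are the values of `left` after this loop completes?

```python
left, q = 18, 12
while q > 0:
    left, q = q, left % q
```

GCD of 18 and 12
`left` takes the values: 18 → 12 → 6

Answer: 6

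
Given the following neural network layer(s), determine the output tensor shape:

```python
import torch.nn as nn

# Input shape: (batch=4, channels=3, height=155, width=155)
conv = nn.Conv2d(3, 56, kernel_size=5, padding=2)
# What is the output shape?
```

Input: (4, 3, 155, 155) -> Output: (4, 56, 155, 155)

Answer: (4, 56, 155, 155)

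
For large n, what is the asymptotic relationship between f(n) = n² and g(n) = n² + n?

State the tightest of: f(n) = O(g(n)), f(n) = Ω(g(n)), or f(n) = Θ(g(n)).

n² vs n² + n: f(n) = Θ(g(n)) — they are asymptotically equivalent (lower-order n term is dominated).

Answer: f(n) = Θ(g(n)) — they are asymptotically equivalent (lower-order n term is dominated).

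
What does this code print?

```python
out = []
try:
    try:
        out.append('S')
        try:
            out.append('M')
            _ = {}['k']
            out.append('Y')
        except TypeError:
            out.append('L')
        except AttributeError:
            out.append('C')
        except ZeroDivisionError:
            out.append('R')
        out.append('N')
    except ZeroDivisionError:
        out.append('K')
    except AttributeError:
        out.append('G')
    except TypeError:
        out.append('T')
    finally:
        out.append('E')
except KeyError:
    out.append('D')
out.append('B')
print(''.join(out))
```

Execution trace: 'S' (try body) → 'M' (inner try body) → 'E' (finally) → 'D' (outer except KeyError) → 'B' (after the try/except). Output: SMEDB

Answer: SMEDB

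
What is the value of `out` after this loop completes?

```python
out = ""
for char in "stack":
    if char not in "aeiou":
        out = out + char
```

Remove vowels from 'stack'
`out` takes the values: "" → "s" → "st" → "stc" → "stck"

Answer: "stck"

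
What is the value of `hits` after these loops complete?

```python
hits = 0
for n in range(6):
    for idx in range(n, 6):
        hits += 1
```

Upper triangle: 6 + 5 + ... + 1
`hits` takes the values: 0 → 1 → 2 → 3 → 4 → 5 → 6 → 7 → 8 → 9 → 10 → 11 → 12 → 13 → 14 → 15 → 16 → 17 → 18 → 19 → 20 → 21

Answer: 21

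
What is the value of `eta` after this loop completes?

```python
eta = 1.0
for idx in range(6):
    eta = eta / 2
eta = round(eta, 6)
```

Halving LR 6 times: 1 / 2^6
`eta` takes the values: 1.0 → 0.5 → 0.25 → 0.125 → 0.0625 → 0.03125 → 0.015625

Answer: 0.015625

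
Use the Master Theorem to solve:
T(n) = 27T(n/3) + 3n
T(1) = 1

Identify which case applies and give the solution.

a=27, b=3, f(n)=3n. log_3(27) = 3. Since c=1 < 3, Case 1 applies: T(n) = Θ(n^log_b(a)) = O(n^3).

Answer: O(n^3) - Case 1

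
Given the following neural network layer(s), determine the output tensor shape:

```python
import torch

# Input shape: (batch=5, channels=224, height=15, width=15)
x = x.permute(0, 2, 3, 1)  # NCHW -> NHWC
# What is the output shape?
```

Input: (5, 224, 15, 15) -> Output: (5, 15, 15, 224)

Answer: (5, 15, 15, 224)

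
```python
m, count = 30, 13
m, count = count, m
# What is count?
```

Trace:
`m, count = 30, 13` → m = 30; count = 13
`m, count = count, m` → m = 13; count = 30
So count = 30

Answer: 30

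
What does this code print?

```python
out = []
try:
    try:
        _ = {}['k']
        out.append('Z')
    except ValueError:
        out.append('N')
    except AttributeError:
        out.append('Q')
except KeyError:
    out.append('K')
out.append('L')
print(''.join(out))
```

Execution trace: 'K' (outer except KeyError) → 'L' (after the try/except). Output: KL

Answer: KL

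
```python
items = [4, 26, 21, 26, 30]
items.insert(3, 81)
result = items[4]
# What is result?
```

Trace:
`items = [4, 26, 21, 26, 30]` → items = [4, 26, 21, 26, 30]
`items.insert(3, 81)` → items = [4, 26, 21, 81, 26, 30]
`result = items[4]` → result = 26
So result = 26

Answer: 26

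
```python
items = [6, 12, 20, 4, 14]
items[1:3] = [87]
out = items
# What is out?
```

Trace:
`items = [6, 12, 20, 4, 14]` → items = [6, 12, 20, 4, 14]
`items[1:3] = [87]` → items = [6, 87, 4, 14]
`out = items` → out = [6, 87, 4, 14]
So out = [6, 87, 4, 14]

Answer: [6, 87, 4, 14]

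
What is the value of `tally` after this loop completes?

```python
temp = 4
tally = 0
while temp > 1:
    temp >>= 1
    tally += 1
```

Count right shifts until 1
`tally` takes the values: 0 → 1 → 2

Answer: 2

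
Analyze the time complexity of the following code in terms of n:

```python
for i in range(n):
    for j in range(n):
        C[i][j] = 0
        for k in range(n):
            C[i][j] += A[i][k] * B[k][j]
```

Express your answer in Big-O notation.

This is Naive matrix multiplication. Time complexity: O(n³).

Answer: O(n³)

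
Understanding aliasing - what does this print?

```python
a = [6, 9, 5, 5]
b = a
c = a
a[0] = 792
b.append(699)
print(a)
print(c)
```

Key concept: multiple aliases.
Step by step:
`a = [6, 9, 5, 5]` → a = [6, 9, 5, 5]
`b = a` → b = [6, 9, 5, 5] (same object as a)
`c = a` → c = [6, 9, 5, 5] (same object as a, b)
`a[0] = 792` → a = [792, 9, 5, 5] (same object as b, c); b = [792, 9, 5, 5] (same object as a, c); c = [792, 9, 5, 5] (same object as a, b)
`b.append(699)` → a = [792, 9, 5, 5, 699] (same object as b, c); b = [792, 9, 5, 5, 699] (same object as a, c); c = [792, 9, 5, 5, 699] (same object as a, b)
`print(a)` → prints [792, 9, 5, 5, 699]
`print(c)` → prints [792, 9, 5, 5, 699]

Answer:
[792, 9, 5, 5, 699]
[792, 9, 5, 5, 699]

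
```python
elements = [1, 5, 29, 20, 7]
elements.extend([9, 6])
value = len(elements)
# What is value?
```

Trace:
`elements = [1, 5, 29, 20, 7]` → elements = [1, 5, 29, 20, 7]
`elements.extend([9, 6])` → elements = [1, 5, 29, 20, 7, 9, 6]
`value = len(elements)` → value = 7
So value = 7

Answer: 7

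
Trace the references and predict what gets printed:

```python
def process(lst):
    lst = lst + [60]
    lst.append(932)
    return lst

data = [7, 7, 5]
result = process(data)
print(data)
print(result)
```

Key concept: rebinding parameter vs mutation.
Step by step:
`data = [7, 7, 5]` → data = [7, 7, 5]
`result = process(data)` → result = [7, 7, 5, 60, 932]
`print(data)` → prints [7, 7, 5]
`print(result)` → prints [7, 7, 5, 60, 932]

Answer:
[7, 7, 5]
[7, 7, 5, 60, 932]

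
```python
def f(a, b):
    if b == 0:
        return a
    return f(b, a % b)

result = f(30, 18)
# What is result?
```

f(30, 18) -> f(18, 12) -> f(12, 6) -> f(6, 0) -> 6

Answer: 6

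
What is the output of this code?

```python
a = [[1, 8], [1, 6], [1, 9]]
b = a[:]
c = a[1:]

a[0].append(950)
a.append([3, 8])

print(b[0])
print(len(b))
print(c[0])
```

Key concept: slice with nested mutation.
Step by step:
`a = [[1, 8], [1, 6], [1, 9]]` → a = [[1, 8], [1, 6], [1, 9]]
`b = a[:]` → b = [[1, 8], [1, 6], [1, 9]]
`c = a[1:]` → c = [[1, 6], [1, 9]]
`a[0].append(950)` → a = [[1, 8, 950], [1, 6], [1, 9]]; b = [[1, 8, 950], [1, 6], [1, 9]]
`a.append([3, 8])` → a = [[1, 8, 950], [1, 6], [1, 9], [3, 8]]
`print(b[0])` → prints [1, 8, 950]
`print(len(b))` → prints 3
`print(c[0])` → prints [1, 6]

Answer:
[1, 8, 950]
3
[1, 6]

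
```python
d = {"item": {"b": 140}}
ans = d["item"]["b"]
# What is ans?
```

Trace:
`d = {"item": {"b": 140}}` → d = {'item': {'b': 140}}
`ans = d["item"]["b"]` → ans = 140
So ans = 140

Answer: 140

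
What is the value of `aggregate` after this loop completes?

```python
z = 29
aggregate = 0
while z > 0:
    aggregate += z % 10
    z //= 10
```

Sum digits of 29
`aggregate` takes the values: 0 → 9 → 11

Answer: 11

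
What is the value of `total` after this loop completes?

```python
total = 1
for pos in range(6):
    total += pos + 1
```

Start at 1, add 1 to 6 = 22
`total` takes the values: 1 → 2 → 4 → 7 → 11 → 16 → 22

Answer: 22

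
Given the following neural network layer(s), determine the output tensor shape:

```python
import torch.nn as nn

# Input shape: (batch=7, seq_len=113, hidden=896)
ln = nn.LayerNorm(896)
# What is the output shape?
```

Input: (7, 113, 896) -> Output: (7, 113, 896)

Answer: (7, 113, 896)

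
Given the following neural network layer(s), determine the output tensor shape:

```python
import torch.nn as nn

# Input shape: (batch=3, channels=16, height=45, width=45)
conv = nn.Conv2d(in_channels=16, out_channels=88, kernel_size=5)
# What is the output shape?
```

Input: (3, 16, 45, 45) -> Output: (3, 88, 41, 41)

Answer: (3, 88, 41, 41)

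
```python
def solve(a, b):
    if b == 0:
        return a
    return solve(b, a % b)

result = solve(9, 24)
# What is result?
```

solve(9, 24) -> solve(24, 9) -> solve(9, 6) -> solve(6, 3) -> solve(3, 0) -> 3

Answer: 3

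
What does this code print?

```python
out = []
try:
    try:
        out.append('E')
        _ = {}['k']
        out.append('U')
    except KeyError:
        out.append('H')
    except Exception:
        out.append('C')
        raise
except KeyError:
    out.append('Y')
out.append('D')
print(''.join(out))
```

Execution trace: 'E' (try body) → 'H' (except KeyError) → 'D' (after the try/except). Output: EHD

Answer: EHD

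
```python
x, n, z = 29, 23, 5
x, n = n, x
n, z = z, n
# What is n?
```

Trace:
`x, n, z = 29, 23, 5` → x = 29; n = 23; z = 5
`x, n = n, x` → x = 23; n = 29
`n, z = z, n` → n = 5; z = 29
So n = 5

Answer: 5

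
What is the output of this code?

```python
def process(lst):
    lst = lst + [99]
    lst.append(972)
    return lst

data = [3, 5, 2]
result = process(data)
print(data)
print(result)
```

Key concept: rebinding parameter vs mutation.
Step by step:
`data = [3, 5, 2]` → data = [3, 5, 2]
`result = process(data)` → result = [3, 5, 2, 99, 972]
`print(data)` → prints [3, 5, 2]
`print(result)` → prints [3, 5, 2, 99, 972]

Answer:
[3, 5, 2]
[3, 5, 2, 99, 972]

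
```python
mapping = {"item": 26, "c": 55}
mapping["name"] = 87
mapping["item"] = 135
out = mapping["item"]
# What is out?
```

Trace:
`mapping = {"item": 26, "c": 55}` → mapping = {'item': 26, 'c': 55}
`mapping["name"] = 87` → mapping = {'item': 26, 'c': 55, 'name': 87}
`mapping["item"] = 135` → mapping = {'item': 135, 'c': 55, 'name': 87}
`out = mapping["item"]` → out = 135
So out = 135

Answer: 135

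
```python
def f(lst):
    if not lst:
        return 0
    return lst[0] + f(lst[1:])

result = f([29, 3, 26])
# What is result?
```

29 + 3 + 26 + 0 = 58

Answer: 58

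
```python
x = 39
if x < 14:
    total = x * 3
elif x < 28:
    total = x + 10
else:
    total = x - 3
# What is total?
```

Trace:
`x = 39` → x = 39
`if x < 14: ...` → x < 14 is False, x < 28 is False, take else branch → total = 36
So total = 36

Answer: 36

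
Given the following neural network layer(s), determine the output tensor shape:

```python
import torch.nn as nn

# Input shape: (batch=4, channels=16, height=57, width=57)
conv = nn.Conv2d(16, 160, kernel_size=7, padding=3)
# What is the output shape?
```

Input: (4, 16, 57, 57) -> Output: (4, 160, 57, 57)

Answer: (4, 160, 57, 57)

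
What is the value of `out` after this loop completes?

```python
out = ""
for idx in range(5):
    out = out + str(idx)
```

Concatenate digits 0 to 4
`out` takes the values: "" → "0" → "01" → "012" → "0123" → "01234"

Answer: "01234"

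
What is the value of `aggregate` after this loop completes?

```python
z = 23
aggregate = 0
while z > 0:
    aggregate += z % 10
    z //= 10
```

Sum digits of 23
`aggregate` takes the values: 0 → 3 → 5

Answer: 5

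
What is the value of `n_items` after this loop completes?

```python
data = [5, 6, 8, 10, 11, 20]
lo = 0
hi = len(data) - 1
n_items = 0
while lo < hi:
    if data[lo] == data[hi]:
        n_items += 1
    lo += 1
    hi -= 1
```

Count matching pairs from ends
`n_items` takes the values: 0

Answer: 0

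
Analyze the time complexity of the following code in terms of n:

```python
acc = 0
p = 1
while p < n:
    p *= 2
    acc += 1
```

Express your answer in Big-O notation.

Each loop level contributes: log n. Multiplying the contributions gives O(log n).

Answer: O(log n)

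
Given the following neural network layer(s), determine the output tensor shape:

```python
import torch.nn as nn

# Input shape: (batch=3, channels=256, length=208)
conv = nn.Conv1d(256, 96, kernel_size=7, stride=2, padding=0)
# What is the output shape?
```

Input: (3, 256, 208) -> Output: (3, 96, 101)

Answer: (3, 96, 101)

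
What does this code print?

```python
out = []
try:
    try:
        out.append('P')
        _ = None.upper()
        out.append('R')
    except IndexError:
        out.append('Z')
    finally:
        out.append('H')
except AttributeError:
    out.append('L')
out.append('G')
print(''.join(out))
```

Execution trace: 'P' (try body) → 'H' (finally) → 'L' (outer except AttributeError) → 'G' (after the try/except). Output: PHLG

Answer: PHLG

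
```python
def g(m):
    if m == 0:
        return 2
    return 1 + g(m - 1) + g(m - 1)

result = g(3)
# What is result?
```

g(m) = 1 + 2·g(m-1), g(0)=2. Closed form: (2+1)·2^3 - 1 = 23.

Answer: 23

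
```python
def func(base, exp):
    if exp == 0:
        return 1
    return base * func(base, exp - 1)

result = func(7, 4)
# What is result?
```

func(7, 4) = 7 * 7 * 7 * 7 = 2401

Answer: 2401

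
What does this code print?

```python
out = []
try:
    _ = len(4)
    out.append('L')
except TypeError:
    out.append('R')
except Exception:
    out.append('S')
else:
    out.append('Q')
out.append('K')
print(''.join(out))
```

Execution trace: 'R' (except TypeError) → 'K' (after the try/except). Output: RK

Answer: RK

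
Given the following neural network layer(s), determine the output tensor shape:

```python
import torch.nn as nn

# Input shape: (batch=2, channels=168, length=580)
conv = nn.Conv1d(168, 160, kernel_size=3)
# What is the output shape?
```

Input: (2, 168, 580) -> Output: (2, 160, 578)

Answer: (2, 160, 578)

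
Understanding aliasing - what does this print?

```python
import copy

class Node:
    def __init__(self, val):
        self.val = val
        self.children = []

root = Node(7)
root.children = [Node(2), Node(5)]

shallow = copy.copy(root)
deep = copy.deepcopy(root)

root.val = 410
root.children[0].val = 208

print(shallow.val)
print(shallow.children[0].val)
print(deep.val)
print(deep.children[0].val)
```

Key concept: deep copy with custom objects.
Step by step:
`root = Node(7)` → root = Node(val=7, children=[])
`root.children = [Node(2), Node(5)]` → root = Node(val=7, children=[Node(val=2, children=[]), Node(val=5, children=[])])
`shallow = copy.copy(root)` → shallow = Node(val=7, children=[Node(val=2, children=[]), Node(val=5, children=[])])
`deep = copy.deepcopy(root)` → deep = Node(val=7, children=[Node(val=2, children=[]), Node(val=5, children=[])])
`root.val = 410` → root = Node(val=410, children=[Node(val=2, children=[]), Node(val=5, children=[])])
`root.children[0].val = 208` → root = Node(val=410, children=[Node(val=208, children=[]), Node(val=5, children=[])]); shallow = Node(val=7, children=[Node(val=208, children=[]), Node(val=5, children=[])])
`print(shallow.val)` → prints 7
`print(shallow.children[0].val)` → prints 208
`print(deep.val)` → prints 7
`print(deep.children[0].val)` → prints 2

Answer:
7
208
7
2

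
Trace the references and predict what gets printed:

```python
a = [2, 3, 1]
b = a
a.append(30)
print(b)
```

Key concept: basic list aliasing.
Step by step:
`a = [2, 3, 1]` → a = [2, 3, 1]
`b = a` → b = [2, 3, 1] (same object as a)
`a.append(30)` → a = [2, 3, 1, 30] (same object as b); b = [2, 3, 1, 30] (same object as a)
`print(b)` → prints [2, 3, 1, 30]

Answer: [2, 3, 1, 30]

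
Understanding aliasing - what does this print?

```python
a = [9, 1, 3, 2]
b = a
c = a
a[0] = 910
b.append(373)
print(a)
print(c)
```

Key concept: multiple aliases.
Step by step:
`a = [9, 1, 3, 2]` → a = [9, 1, 3, 2]
`b = a` → b = [9, 1, 3, 2] (same object as a)
`c = a` → c = [9, 1, 3, 2] (same object as a, b)
`a[0] = 910` → a = [910, 1, 3, 2] (same object as b, c); b = [910, 1, 3, 2] (same object as a, c); c = [910, 1, 3, 2] (same object as a, b)
`b.append(373)` → a = [910, 1, 3, 2, 373] (same object as b, c); b = [910, 1, 3, 2, 373] (same object as a, c); c = [910, 1, 3, 2, 373] (same object as a, b)
`print(a)` → prints [910, 1, 3, 2, 373]
`print(c)` → prints [910, 1, 3, 2, 373]

Answer:
[910, 1, 3, 2, 373]
[910, 1, 3, 2, 373]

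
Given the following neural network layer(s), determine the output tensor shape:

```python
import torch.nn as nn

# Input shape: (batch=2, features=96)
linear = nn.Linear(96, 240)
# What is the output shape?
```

Input: (2, 96) -> Output: (2, 240)

Answer: (2, 240)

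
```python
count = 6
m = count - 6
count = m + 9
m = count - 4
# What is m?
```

Trace:
`count = 6` → count = 6
`m = count - 6` → m = 0
`count = m + 9` → count = 9
`m = count - 4` → m = 5
So m = 5

Answer: 5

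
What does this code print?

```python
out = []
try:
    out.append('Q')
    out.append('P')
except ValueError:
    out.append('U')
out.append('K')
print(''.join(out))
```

Execution trace: 'Q' (try body) → 'P' (try body, no exception) → 'K' (after the try/except). Output: QPK

Answer: QPK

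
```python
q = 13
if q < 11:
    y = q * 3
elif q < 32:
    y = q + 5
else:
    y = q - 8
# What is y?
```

Trace:
`q = 13` → q = 13
`if q < 11: ...` → q < 11 is False, q < 32 is True → y = 18
So y = 18

Answer: 18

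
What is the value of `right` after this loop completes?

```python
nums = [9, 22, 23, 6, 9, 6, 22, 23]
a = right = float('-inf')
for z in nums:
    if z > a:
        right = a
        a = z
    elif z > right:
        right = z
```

Second largest (with repeats) in [9, 22, 23, 6, 9, 6, 22, 23]
`right` takes the values: -inf → 9 → 22 → 23

Answer: 23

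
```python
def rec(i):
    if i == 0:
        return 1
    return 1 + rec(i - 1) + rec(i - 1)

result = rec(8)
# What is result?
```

rec(i) = 1 + 2·rec(i-1), rec(0)=1. Closed form: (1+1)·2^8 - 1 = 511.

Answer: 511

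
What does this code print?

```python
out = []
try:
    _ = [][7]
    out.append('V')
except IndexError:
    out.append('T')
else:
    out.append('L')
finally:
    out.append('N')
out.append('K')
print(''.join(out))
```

Execution trace: 'T' (except IndexError) → 'N' (finally) → 'K' (after the try/except). Output: TNK

Answer: TNK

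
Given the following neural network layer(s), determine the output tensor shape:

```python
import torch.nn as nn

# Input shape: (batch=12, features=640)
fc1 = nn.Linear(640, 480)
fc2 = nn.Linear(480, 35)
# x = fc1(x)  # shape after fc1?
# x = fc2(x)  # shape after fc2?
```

Input: (12, 640) -> after fc1: (12, 480) -> Output: (12, 35)

Answer: (12, 35)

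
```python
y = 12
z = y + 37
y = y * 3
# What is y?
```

Trace:
`y = 12` → y = 12
`z = y + 37` → z = 49
`y = y * 3` → y = 36
So y = 36

Answer: 36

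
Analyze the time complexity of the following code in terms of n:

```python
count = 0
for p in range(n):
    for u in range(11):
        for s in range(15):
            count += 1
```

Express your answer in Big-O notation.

Each loop level contributes: n × 1 × 1. Multiplying the contributions gives O(n).

Answer: O(n)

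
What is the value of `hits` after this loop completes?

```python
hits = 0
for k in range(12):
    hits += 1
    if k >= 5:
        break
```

Loop breaks when k reaches 5, hits is 6
`hits` takes the values: 0 → 1 → 2 → 3 → 4 → 5 → 6

Answer: 6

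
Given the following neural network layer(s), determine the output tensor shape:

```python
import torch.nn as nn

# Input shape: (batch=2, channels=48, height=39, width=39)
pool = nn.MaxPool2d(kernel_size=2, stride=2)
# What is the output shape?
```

Input: (2, 48, 39, 39) -> Output: (2, 48, 19, 19)

Answer: (2, 48, 19, 19)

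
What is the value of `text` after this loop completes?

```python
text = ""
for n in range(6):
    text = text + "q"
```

Repeat 'q' 6 times
`text` takes the values: "" → "q" → "qq" → "qqq" → "qqqq" → "qqqqq" → "qqqqqq"

Answer: "qqqqqq"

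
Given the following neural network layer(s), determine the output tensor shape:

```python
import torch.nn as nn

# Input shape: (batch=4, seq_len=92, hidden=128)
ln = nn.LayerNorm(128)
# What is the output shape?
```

Input: (4, 92, 128) -> Output: (4, 92, 128)

Answer: (4, 92, 128)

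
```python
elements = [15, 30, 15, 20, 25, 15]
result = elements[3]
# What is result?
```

Trace:
`elements = [15, 30, 15, 20, 25, 15]` → elements = [15, 30, 15, 20, 25, 15]
`result = elements[3]` → result = 20
So result = 20

Answer: 20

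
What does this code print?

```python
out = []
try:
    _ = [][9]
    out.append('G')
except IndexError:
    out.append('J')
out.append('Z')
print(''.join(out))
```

Execution trace: 'J' (except IndexError) → 'Z' (after the try/except). Output: JZ

Answer: JZ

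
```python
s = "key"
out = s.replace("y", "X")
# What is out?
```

Trace:
`s = "key"` → s = 'key'
`out = s.replace("y", "X")` → out = 'keX'
So out = 'keX'

Answer: 'keX'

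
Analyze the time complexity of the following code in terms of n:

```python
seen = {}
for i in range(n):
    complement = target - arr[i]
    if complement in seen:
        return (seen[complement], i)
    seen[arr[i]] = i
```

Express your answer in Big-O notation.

This is Two sum with hash map. Time complexity: O(n).

Answer: O(n)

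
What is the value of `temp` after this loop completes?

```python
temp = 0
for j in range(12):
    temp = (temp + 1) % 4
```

Increment mod 4, 12 times = 0
`temp` takes the values: 0 → 1 → 2 → 3 → 0 → 1 → 2 → 3 → 0 → 1 → 2 → 3 → 0

Answer: 0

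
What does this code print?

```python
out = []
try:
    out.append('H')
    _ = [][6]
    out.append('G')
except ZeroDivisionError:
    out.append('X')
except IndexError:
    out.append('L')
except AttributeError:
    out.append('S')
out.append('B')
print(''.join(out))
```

Execution trace: 'H' (try body) → 'L' (except IndexError) → 'B' (after the try/except). Output: HLB

Answer: HLB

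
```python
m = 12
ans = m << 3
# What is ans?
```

Trace:
`m = 12` → m = 12
`ans = m << 3` → ans = 96
So ans = 96

Answer: 96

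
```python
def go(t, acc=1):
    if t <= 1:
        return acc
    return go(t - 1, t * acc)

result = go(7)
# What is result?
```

Accumulator trace (n, acc): (7, 1) -> (6, 7) -> (5, 42) -> (4, 210) -> (3, 840) -> (2, 2520) -> (1, 5040) -> return 5040

Answer: 5040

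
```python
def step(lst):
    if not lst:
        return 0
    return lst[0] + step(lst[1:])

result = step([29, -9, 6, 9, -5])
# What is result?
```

29 + (-9) + 6 + 9 + (-5) + 0 = 30

Answer: 30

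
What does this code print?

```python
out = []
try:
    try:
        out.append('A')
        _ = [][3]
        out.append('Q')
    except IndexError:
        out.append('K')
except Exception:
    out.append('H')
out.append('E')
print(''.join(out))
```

Execution trace: 'A' (inner try body) → 'K' (inner except IndexError) → 'E' (after the try/except). Output: AKE

Answer: AKE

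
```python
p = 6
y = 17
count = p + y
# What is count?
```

Trace:
`p = 6` → p = 6
`y = 17` → y = 17
`count = p + y` → count = 23
So count = 23

Answer: 23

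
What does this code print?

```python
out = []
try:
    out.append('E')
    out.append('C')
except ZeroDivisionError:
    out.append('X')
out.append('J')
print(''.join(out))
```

Execution trace: 'E' (try body) → 'C' (try body, no exception) → 'J' (after the try/except). Output: ECJ

Answer: ECJ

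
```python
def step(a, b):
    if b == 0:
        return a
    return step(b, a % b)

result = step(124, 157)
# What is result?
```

step(124, 157) -> step(157, 124) -> step(124, 33) -> step(33, 25) -> step(25, 8) -> step(8, 1) -> step(1, 0) -> 1

Answer: 1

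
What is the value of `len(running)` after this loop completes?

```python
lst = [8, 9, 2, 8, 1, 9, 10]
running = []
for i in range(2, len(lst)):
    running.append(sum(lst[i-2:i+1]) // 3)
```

Number of 3-element averages
`running` takes the values: [] → [6] → [6, 6] → [6, 6, 3] → [6, 6, 3, 6] → [6, 6, 3, 6, 6]
So `len(running)` = 5

Answer: 5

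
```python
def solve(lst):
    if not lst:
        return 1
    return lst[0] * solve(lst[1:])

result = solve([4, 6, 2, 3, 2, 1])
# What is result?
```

Product over [4, 6, 2, 3, 2, 1] = 4 * 6 * 2 * 3 * 2 * 1 = 288

Answer: 288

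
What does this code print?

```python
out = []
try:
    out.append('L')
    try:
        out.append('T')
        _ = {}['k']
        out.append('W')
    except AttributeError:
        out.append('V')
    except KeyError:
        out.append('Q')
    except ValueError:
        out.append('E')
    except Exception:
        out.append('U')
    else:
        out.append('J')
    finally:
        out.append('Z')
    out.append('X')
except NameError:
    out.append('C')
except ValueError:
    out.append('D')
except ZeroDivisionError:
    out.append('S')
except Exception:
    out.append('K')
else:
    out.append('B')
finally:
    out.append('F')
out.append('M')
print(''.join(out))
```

Execution trace: 'L' (try body) → 'T' (inner try body) → 'Q' (inner except KeyError) → 'Z' (inner finally) → 'X' (try body, no exception) → 'B' (else) → 'F' (finally) → 'M' (after the try/except). Output: LTQZXBFM

Answer: LTQZXBFM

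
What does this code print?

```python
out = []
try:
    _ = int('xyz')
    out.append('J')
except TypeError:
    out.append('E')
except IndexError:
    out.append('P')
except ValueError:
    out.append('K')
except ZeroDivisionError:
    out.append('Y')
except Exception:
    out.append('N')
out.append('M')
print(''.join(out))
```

Execution trace: 'K' (except ValueError) → 'M' (after the try/except). Output: KM

Answer: KM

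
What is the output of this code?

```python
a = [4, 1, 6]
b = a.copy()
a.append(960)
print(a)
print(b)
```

Key concept: list.copy() creates independent copy.
Step by step:
`a = [4, 1, 6]` → a = [4, 1, 6]
`b = a.copy()` → b = [4, 1, 6]
`a.append(960)` → a = [4, 1, 6, 960]
`print(a)` → prints [4, 1, 6, 960]
`print(b)` → prints [4, 1, 6]

Answer:
[4, 1, 6, 960]
[4, 1, 6]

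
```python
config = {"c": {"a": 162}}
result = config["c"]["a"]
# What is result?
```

Trace:
`config = {"c": {"a": 162}}` → config = {'c': {'a': 162}}
`result = config["c"]["a"]` → result = 162
So result = 162

Answer: 162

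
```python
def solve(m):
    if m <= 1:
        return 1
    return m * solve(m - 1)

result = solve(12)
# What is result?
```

solve(12) = 12 * 11 * 10 * 9 * 8 * 7 * 6 * 5 * 4 * 3 * 2 * 1 = 479001600

Answer: 479001600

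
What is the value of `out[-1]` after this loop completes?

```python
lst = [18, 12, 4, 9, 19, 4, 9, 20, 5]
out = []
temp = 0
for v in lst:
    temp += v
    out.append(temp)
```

Cumulative sum ends at 100
`out` takes the values: [] → [18] → [18, 30] → [18, 30, 34] → [18, 30, 34, 43] → [18, 30, 34, 43, 62] → [18, 30, 34, 43, 62, 66] → [18, 30, 34, 43, 62, 66, 75] → [18, 30, 34, 43, 62, 66, 75, 95] → [18, 30, 34, 43, 62, 66, 75, 95, 100]
So `out[-1]` = 100

Answer: 100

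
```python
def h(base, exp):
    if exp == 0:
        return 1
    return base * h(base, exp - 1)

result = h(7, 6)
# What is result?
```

h(7, 6) = 7 * 7 * 7 * 7 * 7 * 7 = 117649

Answer: 117649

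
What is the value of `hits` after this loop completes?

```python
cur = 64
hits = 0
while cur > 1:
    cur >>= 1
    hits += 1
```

Count right shifts until 1
`hits` takes the values: 0 → 1 → 2 → 3 → 4 → 5 → 6

Answer: 6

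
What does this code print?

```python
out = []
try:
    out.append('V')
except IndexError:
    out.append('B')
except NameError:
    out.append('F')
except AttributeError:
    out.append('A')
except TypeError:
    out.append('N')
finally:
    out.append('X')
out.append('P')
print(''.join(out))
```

Execution trace: 'V' (try body, no exception) → 'X' (finally) → 'P' (after the try/except). Output: VXP

Answer: VXP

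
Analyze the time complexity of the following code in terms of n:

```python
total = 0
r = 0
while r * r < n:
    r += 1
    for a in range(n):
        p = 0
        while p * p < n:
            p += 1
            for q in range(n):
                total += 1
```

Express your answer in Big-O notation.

Each loop level contributes: √n × n × √n × n. Multiplying the contributions gives O(n^3).

Answer: O(n^3)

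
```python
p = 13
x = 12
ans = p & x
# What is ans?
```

Trace:
`p = 13` → p = 13
`x = 12` → x = 12
`ans = p & x` → ans = 12
So ans = 12

Answer: 12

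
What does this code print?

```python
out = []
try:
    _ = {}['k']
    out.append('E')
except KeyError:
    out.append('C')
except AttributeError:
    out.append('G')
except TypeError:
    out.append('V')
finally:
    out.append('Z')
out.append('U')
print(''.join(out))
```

Execution trace: 'C' (except KeyError) → 'Z' (finally) → 'U' (after the try/except). Output: CZU

Answer: CZU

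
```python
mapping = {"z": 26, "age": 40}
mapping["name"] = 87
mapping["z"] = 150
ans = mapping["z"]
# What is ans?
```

Trace:
`mapping = {"z": 26, "age": 40}` → mapping = {'z': 26, 'age': 40}
`mapping["name"] = 87` → mapping = {'z': 26, 'age': 40, 'name': 87}
`mapping["z"] = 150` → mapping = {'z': 150, 'age': 40, 'name': 87}
`ans = mapping["z"]` → ans = 150
So ans = 150

Answer: 150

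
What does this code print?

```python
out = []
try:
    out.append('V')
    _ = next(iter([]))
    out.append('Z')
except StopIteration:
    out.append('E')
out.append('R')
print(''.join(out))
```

Execution trace: 'V' (try body) → 'E' (except StopIteration) → 'R' (after the try/except). Output: VER

Answer: VER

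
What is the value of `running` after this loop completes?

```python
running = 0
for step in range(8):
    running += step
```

Sum of 0 to 7 = 28
`running` takes the values: 0 → 1 → 3 → 6 → 10 → 15 → 21 → 28

Answer: 28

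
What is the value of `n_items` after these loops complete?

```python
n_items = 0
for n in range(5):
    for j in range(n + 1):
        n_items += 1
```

Triangle: 1 + 2 + ... + 5
`n_items` takes the values: 0 → 1 → 2 → 3 → 4 → 5 → 6 → 7 → 8 → 9 → 10 → 11 → 12 → 13 → 14 → 15

Answer: 15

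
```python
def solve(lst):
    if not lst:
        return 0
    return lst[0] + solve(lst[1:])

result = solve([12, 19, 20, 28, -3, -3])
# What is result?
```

12 + 19 + 20 + 28 + (-3) + (-3) + 0 = 73

Answer: 73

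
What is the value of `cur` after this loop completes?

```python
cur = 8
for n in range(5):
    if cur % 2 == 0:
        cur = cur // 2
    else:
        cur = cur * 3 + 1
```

Collatz-style transformation from 8
`cur` takes the values: 8 → 4 → 2 → 1 → 4 → 2

Answer: 2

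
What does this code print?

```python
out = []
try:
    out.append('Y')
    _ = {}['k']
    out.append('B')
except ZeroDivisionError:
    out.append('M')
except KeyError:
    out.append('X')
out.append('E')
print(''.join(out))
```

Execution trace: 'Y' (try body) → 'X' (except KeyError) → 'E' (after the try/except). Output: YXE

Answer: YXE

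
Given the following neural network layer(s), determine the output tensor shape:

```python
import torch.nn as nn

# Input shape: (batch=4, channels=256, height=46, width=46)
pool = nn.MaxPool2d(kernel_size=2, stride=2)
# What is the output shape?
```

Input: (4, 256, 46, 46) -> Output: (4, 256, 23, 23)

Answer: (4, 256, 23, 23)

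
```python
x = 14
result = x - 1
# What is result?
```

Trace:
`x = 14` → x = 14
`result = x - 1` → result = 13
So result = 13

Answer: 13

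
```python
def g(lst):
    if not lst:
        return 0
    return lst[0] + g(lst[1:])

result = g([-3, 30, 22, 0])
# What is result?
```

(-3) + 30 + 22 + 0 + 0 = 49

Answer: 49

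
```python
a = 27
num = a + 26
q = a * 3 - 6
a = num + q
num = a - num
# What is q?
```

Trace:
`a = 27` → a = 27
`num = a + 26` → num = 53
`q = a * 3 - 6` → q = 75
`a = num + q` → a = 128
`num = a - num` → num = 75
So q = 75

Answer: 75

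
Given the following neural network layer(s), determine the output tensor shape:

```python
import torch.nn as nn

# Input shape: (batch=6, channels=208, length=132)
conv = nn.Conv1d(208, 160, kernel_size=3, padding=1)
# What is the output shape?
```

Input: (6, 208, 132) -> Output: (6, 160, 132)

Answer: (6, 160, 132)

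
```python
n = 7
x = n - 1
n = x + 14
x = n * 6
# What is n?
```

Trace:
`n = 7` → n = 7
`x = n - 1` → x = 6
`n = x + 14` → n = 20
`x = n * 6` → x = 120
So n = 20

Answer: 20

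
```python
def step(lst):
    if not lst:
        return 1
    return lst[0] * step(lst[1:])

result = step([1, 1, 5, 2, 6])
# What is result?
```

Product over [1, 1, 5, 2, 6] = 1 * 1 * 5 * 2 * 6 = 60

Answer: 60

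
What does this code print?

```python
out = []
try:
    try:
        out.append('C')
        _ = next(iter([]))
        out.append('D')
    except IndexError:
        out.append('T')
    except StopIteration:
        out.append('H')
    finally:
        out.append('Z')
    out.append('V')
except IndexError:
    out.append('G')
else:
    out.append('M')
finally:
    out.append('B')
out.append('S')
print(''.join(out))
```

Execution trace: 'C' (inner try body) → 'H' (inner except StopIteration) → 'Z' (inner finally) → 'V' (try body, no exception) → 'M' (else) → 'B' (finally) → 'S' (after the try/except). Output: CHZVMBS

Answer: CHZVMBS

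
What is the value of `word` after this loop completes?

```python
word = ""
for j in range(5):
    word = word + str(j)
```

Concatenate digits 0 to 4
`word` takes the values: "" → "0" → "01" → "012" → "0123" → "01234"

Answer: "01234"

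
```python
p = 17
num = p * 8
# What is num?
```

Trace:
`p = 17` → p = 17
`num = p * 8` → num = 136
So num = 136

Answer: 136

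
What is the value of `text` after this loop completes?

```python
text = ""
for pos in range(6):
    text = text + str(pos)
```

Concatenate digits 0 to 5
`text` takes the values: "" → "0" → "01" → "012" → "0123" → "01234" → "012345"

Answer: "012345"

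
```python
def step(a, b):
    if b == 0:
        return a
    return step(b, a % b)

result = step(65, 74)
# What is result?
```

step(65, 74) -> step(74, 65) -> step(65, 9) -> step(9, 2) -> step(2, 1) -> step(1, 0) -> 1

Answer: 1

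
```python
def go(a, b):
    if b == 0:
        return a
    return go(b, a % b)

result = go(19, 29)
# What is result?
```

go(19, 29) -> go(29, 19) -> go(19, 10) -> go(10, 9) -> go(9, 1) -> go(1, 0) -> 1

Answer: 1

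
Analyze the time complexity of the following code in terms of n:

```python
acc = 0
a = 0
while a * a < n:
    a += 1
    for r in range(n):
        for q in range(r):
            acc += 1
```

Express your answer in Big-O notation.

Each loop level contributes: √n × n × n. Multiplying the contributions gives O(n^2√n).

Answer: O(n^2√n)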